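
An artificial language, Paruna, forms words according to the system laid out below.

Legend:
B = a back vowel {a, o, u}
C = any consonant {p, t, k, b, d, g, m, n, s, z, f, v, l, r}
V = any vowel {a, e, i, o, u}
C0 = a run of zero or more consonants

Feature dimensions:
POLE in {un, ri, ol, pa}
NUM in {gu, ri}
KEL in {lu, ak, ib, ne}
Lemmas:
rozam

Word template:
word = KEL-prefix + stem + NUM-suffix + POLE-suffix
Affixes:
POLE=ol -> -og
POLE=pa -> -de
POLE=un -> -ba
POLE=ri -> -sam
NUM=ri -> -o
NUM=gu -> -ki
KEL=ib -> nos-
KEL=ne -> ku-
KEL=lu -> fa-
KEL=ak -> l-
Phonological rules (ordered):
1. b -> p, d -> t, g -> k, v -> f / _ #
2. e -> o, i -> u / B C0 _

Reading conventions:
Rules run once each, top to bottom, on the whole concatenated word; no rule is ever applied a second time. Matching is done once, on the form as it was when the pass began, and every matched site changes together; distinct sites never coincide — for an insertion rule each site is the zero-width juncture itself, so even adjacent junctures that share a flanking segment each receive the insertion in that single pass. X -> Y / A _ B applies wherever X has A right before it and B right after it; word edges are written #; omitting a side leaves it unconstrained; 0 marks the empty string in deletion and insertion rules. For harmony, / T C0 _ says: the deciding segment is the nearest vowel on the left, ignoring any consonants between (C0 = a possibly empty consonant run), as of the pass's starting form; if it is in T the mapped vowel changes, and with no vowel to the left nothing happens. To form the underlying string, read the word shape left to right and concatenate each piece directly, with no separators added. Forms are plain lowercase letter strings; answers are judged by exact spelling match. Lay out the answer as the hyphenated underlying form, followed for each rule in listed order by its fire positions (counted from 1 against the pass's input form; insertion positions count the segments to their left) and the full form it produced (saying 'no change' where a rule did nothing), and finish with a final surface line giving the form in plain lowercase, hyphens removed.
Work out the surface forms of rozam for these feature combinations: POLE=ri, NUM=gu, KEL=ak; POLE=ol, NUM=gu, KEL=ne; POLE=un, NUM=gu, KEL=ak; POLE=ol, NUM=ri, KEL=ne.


cell POLE=ri, NUM=gu, KEL=ak:
underlying: l-rozam-ki-sam
1. b -> p, d -> t, g -> k, v -> f / _ #: no change
2. e -> o, i -> u / B C0 _: fires at position(s) 8: lrozamkusam
surface: lrozamkusam

cell POLE=ol, NUM=gu, KEL=ne:
underlying: ku-rozam-ki-og
1. b -> p, d -> t, g -> k, v -> f / _ #: fires at position(s) 11: kurozamkiok
2. e -> o, i -> u / B C0 _: fires at position(s) 9: kurozamkuok
surface: kurozamkuok

cell POLE=un, NUM=gu, KEL=ak:
underlying: l-rozam-ki-ba
1. b -> p, d -> t, g -> k, v -> f / _ #: no change
2. e -> o, i -> u / B C0 _: fires at position(s) 8: lrozamkuba
surface: lrozamkuba

cell POLE=ol, NUM=ri, KEL=ne:
underlying: ku-rozam-o-og
1. b -> p, d -> t, g -> k, v -> f / _ #: fires at position(s) 10: kurozamook
2. e -> o, i -> u / B C0 _: no change
surface: kurozamook


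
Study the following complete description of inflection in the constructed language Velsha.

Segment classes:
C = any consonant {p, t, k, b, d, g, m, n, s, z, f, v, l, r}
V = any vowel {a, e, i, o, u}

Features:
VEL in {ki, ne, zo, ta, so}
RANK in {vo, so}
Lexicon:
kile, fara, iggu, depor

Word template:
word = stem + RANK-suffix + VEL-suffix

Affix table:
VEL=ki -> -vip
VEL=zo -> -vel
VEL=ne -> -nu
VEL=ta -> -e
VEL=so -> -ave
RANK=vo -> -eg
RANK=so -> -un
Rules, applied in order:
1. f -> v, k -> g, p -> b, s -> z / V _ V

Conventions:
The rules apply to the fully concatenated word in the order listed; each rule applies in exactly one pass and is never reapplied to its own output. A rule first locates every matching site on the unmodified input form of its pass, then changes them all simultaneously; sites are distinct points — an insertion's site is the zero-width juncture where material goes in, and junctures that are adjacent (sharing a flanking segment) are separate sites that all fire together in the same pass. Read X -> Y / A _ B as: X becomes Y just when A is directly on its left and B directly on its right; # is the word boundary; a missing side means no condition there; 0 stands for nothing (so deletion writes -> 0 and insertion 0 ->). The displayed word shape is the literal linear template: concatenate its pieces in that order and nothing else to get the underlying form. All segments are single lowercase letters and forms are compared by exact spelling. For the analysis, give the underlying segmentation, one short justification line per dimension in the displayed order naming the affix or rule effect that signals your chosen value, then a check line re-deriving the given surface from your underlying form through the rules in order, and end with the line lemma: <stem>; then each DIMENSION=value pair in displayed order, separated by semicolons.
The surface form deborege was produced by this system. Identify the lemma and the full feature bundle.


underlying: depor-eg-e
VEL=ta - signalled by the affix -e
RANK=vo - signalled by the affix -eg
check: deporege -> deborege
lemma: depor; VEL=ta; RANK=vo


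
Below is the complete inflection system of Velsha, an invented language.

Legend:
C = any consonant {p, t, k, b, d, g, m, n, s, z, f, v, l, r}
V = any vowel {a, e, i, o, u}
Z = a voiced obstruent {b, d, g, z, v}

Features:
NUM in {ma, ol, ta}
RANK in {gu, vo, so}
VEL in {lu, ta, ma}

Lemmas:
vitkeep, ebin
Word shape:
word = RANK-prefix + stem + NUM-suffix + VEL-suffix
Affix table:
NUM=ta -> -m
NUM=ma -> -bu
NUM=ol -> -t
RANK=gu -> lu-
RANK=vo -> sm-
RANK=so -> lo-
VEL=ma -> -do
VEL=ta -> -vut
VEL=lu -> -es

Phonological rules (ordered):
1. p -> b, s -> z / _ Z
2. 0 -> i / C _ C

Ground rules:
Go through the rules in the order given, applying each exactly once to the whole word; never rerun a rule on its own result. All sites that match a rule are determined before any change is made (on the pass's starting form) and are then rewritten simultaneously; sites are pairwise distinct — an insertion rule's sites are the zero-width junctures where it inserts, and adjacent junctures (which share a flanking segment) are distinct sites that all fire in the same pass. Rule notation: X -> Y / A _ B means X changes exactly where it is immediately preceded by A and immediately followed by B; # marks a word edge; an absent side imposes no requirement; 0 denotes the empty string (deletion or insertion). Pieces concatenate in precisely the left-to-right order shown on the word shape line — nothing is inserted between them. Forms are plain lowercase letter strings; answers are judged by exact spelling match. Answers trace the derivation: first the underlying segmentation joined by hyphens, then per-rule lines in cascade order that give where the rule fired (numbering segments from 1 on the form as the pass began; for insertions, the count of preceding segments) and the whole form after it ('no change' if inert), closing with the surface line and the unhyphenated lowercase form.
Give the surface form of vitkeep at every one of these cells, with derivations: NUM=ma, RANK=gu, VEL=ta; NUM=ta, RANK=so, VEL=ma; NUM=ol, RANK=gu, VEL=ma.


cell NUM=ma, RANK=gu, VEL=ta:
underlying: lu-vitkeep-bu-vut
1. p -> b, s -> z / _ Z: fires at position(s) 9: luvitkeebbuvut
2. 0 -> i / C _ C: inserts after position(s) 5, 9: luvitikeebibuvut
surface: luvitikeebibuvut

cell NUM=ta, RANK=so, VEL=ma:
underlying: lo-vitkeep-m-do
1. p -> b, s -> z / _ Z: no change
2. 0 -> i / C _ C: inserts after position(s) 5, 9, 10: lovitikeepimido
surface: lovitikeepimido

cell NUM=ol, RANK=gu, VEL=ma:
underlying: lu-vitkeep-t-do
1. p -> b, s -> z / _ Z: no change
2. 0 -> i / C _ C: inserts after position(s) 5, 9, 10: luvitikeepitido
surface: luvitikeepitido


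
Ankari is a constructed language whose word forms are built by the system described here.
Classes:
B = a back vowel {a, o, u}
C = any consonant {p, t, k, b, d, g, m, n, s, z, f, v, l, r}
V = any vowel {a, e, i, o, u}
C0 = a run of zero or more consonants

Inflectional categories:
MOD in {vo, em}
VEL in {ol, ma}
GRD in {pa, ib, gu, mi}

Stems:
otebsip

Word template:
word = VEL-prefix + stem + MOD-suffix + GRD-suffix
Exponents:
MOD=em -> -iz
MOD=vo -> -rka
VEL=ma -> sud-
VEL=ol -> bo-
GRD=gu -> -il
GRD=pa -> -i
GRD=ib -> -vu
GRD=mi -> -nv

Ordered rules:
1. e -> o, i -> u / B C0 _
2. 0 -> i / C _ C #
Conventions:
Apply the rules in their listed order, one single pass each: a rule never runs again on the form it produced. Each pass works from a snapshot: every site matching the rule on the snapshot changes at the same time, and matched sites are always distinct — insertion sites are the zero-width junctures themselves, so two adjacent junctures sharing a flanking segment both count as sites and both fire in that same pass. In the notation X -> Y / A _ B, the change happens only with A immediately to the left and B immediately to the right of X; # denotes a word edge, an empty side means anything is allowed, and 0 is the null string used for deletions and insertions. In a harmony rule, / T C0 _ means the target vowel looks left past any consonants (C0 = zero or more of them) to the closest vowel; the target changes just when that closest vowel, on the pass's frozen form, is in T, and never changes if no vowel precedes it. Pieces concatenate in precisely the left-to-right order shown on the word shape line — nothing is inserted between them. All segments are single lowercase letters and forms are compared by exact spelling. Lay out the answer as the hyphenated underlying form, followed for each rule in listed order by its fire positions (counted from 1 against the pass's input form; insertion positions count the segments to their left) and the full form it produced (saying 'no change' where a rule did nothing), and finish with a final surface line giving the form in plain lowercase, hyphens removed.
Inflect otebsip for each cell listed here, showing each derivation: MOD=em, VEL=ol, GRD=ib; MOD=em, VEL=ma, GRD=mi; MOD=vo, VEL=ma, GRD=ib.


cell MOD=em, VEL=ol, GRD=ib:
underlying: bo-otebsip-iz-vu
1. e -> o, i -> u / B C0 _: fires at position(s) 5: bootobsipizvu
2. 0 -> i / C _ C #: no change
surface: bootobsipizvu

cell MOD=em, VEL=ma, GRD=mi:
underlying: sud-otebsip-iz-nv
1. e -> o, i -> u / B C0 _: fires at position(s) 6: sudotobsipiznv
2. 0 -> i / C _ C #: inserts after position(s) 13: sudotobsipizniv
surface: sudotobsipizniv

cell MOD=vo, VEL=ma, GRD=ib:
underlying: sud-otebsip-rka-vu
1. e -> o, i -> u / B C0 _: fires at position(s) 6: sudotobsiprkavu
2. 0 -> i / C _ C #: no change
surface: sudotobsiprkavu


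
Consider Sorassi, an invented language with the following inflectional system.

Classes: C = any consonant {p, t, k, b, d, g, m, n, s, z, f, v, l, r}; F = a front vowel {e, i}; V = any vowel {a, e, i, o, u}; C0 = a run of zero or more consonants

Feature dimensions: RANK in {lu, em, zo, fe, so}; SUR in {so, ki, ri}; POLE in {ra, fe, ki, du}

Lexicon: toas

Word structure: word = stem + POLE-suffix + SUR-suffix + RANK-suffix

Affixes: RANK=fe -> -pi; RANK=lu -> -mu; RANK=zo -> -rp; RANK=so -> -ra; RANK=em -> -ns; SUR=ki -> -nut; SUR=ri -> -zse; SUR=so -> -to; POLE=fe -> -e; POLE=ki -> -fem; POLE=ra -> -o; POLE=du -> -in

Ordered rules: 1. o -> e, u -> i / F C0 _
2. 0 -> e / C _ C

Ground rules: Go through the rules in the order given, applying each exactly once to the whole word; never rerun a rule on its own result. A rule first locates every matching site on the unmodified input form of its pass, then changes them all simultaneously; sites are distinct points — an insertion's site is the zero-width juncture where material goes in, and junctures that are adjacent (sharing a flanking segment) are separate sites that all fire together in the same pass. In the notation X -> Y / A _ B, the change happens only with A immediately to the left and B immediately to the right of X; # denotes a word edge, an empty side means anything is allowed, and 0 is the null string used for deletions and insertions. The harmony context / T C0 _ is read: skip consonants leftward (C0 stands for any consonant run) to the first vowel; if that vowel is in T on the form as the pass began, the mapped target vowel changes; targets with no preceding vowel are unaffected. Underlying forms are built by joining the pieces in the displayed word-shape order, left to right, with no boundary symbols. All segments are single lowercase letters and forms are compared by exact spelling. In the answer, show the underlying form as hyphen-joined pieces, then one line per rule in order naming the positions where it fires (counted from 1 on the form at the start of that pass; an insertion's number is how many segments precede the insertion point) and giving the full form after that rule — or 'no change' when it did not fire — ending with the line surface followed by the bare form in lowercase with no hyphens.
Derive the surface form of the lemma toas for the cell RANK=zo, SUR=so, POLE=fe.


underlying: toas-e-to-rp
1. o -> e, u -> i / F C0 _: fires at position(s) 7: toaseterp
2. 0 -> e / C _ C: inserts after position(s) 8: toaseterep
surface: toaseterep


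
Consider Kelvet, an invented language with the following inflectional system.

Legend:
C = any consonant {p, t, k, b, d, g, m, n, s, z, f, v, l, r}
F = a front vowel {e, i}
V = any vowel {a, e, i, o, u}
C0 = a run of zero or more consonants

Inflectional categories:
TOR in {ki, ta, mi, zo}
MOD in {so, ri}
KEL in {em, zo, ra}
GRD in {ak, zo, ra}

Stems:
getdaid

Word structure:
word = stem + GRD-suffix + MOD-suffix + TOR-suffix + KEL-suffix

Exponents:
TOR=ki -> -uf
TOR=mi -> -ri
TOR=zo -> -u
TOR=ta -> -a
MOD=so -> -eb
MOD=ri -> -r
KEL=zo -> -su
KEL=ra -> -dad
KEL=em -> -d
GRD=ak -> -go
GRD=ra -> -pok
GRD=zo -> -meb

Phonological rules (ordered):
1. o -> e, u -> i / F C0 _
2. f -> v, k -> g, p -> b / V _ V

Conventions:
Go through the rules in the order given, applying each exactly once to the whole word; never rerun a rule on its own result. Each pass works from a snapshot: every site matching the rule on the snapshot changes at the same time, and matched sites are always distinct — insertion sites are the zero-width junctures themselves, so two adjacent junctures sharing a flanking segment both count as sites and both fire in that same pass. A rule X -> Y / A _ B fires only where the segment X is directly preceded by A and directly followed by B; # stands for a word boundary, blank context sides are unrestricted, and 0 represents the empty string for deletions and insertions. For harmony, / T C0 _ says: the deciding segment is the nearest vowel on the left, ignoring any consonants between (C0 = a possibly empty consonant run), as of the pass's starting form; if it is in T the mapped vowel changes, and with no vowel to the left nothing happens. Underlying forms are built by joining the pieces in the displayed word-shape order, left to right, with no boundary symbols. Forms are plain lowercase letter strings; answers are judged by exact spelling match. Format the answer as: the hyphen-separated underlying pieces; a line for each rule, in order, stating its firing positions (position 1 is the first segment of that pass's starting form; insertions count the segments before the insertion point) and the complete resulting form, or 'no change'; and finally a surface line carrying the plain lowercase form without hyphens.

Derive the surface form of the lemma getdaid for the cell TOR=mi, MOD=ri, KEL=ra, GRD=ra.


underlying: getdaid-pok-r-ri-dad
1. o -> e, u -> i / F C0 _: fires at position(s) 9: getdaidpekrridad
2. f -> v, k -> g, p -> b / V _ V: no change
surface: getdaidpekrridad


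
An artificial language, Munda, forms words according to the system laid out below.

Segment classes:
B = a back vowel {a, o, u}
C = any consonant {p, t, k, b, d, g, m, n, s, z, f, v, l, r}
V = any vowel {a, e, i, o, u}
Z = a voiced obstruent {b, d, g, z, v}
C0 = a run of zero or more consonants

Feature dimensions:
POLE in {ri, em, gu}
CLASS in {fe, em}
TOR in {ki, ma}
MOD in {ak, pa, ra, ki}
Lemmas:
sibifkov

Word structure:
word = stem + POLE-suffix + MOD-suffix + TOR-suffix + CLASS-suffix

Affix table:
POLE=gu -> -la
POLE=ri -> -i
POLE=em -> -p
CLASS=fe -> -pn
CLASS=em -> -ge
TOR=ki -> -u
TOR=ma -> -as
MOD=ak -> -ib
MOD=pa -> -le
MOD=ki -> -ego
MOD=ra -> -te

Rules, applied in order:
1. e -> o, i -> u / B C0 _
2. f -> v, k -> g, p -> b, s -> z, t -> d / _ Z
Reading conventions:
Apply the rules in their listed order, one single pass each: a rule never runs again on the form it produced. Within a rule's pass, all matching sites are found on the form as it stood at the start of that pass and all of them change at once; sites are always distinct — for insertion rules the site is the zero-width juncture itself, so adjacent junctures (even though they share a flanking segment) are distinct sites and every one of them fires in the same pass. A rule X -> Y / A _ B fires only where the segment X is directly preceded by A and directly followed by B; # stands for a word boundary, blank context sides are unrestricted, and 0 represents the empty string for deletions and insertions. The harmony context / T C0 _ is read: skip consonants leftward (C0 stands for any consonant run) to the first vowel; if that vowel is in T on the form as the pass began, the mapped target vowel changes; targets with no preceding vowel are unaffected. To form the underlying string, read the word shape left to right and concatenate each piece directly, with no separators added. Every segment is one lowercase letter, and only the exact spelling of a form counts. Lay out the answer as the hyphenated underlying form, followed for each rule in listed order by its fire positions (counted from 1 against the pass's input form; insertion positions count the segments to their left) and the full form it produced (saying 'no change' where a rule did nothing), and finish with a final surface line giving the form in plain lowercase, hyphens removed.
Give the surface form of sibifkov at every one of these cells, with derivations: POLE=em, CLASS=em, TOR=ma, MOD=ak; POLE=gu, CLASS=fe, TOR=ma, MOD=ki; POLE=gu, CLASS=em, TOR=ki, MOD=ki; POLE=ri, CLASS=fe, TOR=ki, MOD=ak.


cell POLE=em, CLASS=em, TOR=ma, MOD=ak:
underlying: sibifkov-p-ib-as-ge
1. e -> o, i -> u / B C0 _: fires at position(s) 10, 15: sibifkovpubasgo
2. f -> v, k -> g, p -> b, s -> z, t -> d / _ Z: fires at position(s) 13: sibifkovpubazgo
surface: sibifkovpubazgo

cell POLE=gu, CLASS=fe, TOR=ma, MOD=ki:
underlying: sibifkov-la-ego-as-pn
1. e -> o, i -> u / B C0 _: fires at position(s) 11: sibifkovlaogoaspn
2. f -> v, k -> g, p -> b, s -> z, t -> d / _ Z: no change
surface: sibifkovlaogoaspn

cell POLE=gu, CLASS=em, TOR=ki, MOD=ki:
underlying: sibifkov-la-ego-u-ge
1. e -> o, i -> u / B C0 _: fires at position(s) 11, 16: sibifkovlaogougo
2. f -> v, k -> g, p -> b, s -> z, t -> d / _ Z: no change
surface: sibifkovlaogougo

cell POLE=ri, CLASS=fe, TOR=ki, MOD=ak:
underlying: sibifkov-i-ib-u-pn
1. e -> o, i -> u / B C0 _: fires at position(s) 9: sibifkovuibupn
2. f -> v, k -> g, p -> b, s -> z, t -> d / _ Z: no change
surface: sibifkovuibupn


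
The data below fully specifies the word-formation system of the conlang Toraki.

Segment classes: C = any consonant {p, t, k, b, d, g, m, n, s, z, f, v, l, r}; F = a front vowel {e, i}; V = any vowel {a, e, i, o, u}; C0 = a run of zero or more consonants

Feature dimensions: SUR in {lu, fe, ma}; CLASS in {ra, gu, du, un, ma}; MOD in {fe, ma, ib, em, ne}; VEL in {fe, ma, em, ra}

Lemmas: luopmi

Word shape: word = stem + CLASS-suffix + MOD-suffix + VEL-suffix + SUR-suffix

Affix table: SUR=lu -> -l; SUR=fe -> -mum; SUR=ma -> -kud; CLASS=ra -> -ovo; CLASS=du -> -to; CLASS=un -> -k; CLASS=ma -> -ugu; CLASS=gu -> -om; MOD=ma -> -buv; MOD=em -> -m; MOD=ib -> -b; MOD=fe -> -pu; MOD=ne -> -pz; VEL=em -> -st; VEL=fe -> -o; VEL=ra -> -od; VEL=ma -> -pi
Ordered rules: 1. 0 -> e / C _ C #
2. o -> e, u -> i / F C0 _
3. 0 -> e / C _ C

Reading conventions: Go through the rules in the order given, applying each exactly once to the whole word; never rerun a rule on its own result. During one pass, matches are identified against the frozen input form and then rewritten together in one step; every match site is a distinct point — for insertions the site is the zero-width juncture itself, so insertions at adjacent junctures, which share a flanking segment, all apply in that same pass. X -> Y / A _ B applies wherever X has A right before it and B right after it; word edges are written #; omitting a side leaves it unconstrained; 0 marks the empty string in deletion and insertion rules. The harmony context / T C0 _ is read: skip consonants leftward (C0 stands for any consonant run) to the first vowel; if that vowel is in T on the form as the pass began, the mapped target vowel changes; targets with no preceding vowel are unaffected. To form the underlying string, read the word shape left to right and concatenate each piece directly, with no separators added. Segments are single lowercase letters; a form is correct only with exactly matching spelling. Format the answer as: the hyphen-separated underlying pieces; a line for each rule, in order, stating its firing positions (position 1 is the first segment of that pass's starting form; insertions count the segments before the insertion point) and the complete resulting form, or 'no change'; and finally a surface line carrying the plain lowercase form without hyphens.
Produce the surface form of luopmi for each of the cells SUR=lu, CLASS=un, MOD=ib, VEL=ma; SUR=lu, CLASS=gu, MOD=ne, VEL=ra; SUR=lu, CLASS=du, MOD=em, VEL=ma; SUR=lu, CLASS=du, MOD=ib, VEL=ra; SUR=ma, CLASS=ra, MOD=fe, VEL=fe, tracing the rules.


cell SUR=lu, CLASS=un, MOD=ib, VEL=ma:
underlying: luopmi-k-b-pi-l
1. 0 -> e / C _ C #: no change
2. o -> e, u -> i / F C0 _: no change
3. 0 -> e / C _ C: inserts after position(s) 4, 7, 8: luopemikebepil
surface: luopemikebepil

cell SUR=lu, CLASS=gu, MOD=ne, VEL=ra:
underlying: luopmi-om-pz-od-l
1. 0 -> e / C _ C #: inserts after position(s) 12: luopmiompzodel
2. o -> e, u -> i / F C0 _: fires at position(s) 7: luopmiempzodel
3. 0 -> e / C _ C: inserts after position(s) 4, 8, 9: luopemiemepezodel
surface: luopemiemepezodel

cell SUR=lu, CLASS=du, MOD=em, VEL=ma:
underlying: luopmi-to-m-pi-l
1. 0 -> e / C _ C #: no change
2. o -> e, u -> i / F C0 _: fires at position(s) 8: luopmitempil
3. 0 -> e / C _ C: inserts after position(s) 4, 9: luopemitemepil
surface: luopemitemepil

cell SUR=lu, CLASS=du, MOD=ib, VEL=ra:
underlying: luopmi-to-b-od-l
1. 0 -> e / C _ C #: inserts after position(s) 11: luopmitobodel
2. o -> e, u -> i / F C0 _: fires at position(s) 8: luopmitebodel
3. 0 -> e / C _ C: inserts after position(s) 4: luopemitebodel
surface: luopemitebodel

cell SUR=ma, CLASS=ra, MOD=fe, VEL=fe:
underlying: luopmi-ovo-pu-o-kud
1. 0 -> e / C _ C #: no change
2. o -> e, u -> i / F C0 _: fires at position(s) 7: luopmievopuokud
3. 0 -> e / C _ C: inserts after position(s) 4: luopemievopuokud
surface: luopemievopuokud


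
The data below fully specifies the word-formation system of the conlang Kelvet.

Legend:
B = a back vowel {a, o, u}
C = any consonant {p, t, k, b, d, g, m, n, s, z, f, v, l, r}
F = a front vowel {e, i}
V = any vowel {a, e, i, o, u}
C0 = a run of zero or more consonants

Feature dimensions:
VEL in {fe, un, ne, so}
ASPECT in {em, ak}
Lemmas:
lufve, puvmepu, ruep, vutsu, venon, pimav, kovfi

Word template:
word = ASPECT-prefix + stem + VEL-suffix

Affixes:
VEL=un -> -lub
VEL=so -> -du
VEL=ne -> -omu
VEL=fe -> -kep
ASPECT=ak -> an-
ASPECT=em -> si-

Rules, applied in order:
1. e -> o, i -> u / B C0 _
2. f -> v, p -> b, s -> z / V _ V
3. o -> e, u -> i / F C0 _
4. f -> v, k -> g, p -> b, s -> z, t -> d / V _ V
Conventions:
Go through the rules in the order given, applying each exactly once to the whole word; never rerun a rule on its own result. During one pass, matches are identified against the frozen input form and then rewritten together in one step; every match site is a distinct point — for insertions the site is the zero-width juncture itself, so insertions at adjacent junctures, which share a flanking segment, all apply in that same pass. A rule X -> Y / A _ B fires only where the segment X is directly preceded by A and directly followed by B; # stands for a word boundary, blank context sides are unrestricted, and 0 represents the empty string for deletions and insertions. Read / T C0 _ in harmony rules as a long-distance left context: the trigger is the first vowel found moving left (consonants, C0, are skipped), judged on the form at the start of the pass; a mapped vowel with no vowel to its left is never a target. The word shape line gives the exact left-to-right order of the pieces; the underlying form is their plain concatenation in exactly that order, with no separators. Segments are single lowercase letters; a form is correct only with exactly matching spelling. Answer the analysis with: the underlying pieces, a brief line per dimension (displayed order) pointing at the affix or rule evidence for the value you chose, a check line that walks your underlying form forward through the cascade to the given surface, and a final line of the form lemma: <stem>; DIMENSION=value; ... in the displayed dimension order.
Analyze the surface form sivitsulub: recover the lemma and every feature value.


underlying: si-vutsu-lub
VEL=un - signalled by the affix -lub
ASPECT=em - signalled by the affix si-
check: sivutsulub -> sivutsulub -> sivutsulub -> sivitsulub -> sivitsulub
lemma: vutsu; VEL=un; ASPECT=em


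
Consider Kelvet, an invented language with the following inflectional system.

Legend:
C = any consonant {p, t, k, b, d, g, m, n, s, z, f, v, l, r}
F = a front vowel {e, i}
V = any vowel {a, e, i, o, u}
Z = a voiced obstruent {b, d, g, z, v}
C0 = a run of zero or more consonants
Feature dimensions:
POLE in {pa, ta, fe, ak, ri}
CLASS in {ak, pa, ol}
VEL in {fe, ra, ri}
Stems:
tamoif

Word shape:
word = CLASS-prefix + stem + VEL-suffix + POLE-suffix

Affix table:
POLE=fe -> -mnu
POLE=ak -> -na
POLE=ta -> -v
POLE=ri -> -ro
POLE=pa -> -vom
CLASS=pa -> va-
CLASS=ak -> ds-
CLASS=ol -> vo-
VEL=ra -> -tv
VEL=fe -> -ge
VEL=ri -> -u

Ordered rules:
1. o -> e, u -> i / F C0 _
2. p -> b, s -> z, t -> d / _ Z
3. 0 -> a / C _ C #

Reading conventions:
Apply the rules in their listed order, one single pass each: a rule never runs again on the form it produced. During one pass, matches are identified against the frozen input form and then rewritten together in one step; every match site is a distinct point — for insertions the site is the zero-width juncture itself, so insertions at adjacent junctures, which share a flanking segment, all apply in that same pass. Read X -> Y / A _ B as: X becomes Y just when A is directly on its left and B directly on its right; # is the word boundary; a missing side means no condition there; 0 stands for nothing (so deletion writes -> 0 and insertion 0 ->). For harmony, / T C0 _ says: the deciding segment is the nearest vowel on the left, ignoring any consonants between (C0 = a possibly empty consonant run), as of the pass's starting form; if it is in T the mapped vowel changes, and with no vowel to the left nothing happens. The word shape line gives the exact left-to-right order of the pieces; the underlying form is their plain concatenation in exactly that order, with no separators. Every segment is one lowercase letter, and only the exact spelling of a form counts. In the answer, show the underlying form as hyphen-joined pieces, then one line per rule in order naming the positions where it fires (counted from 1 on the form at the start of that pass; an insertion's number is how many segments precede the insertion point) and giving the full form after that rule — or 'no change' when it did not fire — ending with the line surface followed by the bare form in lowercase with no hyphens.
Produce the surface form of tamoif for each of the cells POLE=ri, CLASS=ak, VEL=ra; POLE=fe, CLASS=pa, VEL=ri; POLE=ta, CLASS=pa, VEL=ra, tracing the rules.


cell POLE=ri, CLASS=ak, VEL=ra:
underlying: ds-tamoif-tv-ro
1. o -> e, u -> i / F C0 _: fires at position(s) 12: dstamoiftvre
2. p -> b, s -> z, t -> d / _ Z: fires at position(s) 9: dstamoifdvre
3. 0 -> a / C _ C #: no change
surface: dstamoifdvre

cell POLE=fe, CLASS=pa, VEL=ri:
underlying: va-tamoif-u-mnu
1. o -> e, u -> i / F C0 _: fires at position(s) 9: vatamoifimnu
2. p -> b, s -> z, t -> d / _ Z: no change
3. 0 -> a / C _ C #: no change
surface: vatamoifimnu

cell POLE=ta, CLASS=pa, VEL=ra:
underlying: va-tamoif-tv-v
1. o -> e, u -> i / F C0 _: no change
2. p -> b, s -> z, t -> d / _ Z: fires at position(s) 9: vatamoifdvv
3. 0 -> a / C _ C #: inserts after position(s) 10: vatamoifdvav
surface: vatamoifdvav


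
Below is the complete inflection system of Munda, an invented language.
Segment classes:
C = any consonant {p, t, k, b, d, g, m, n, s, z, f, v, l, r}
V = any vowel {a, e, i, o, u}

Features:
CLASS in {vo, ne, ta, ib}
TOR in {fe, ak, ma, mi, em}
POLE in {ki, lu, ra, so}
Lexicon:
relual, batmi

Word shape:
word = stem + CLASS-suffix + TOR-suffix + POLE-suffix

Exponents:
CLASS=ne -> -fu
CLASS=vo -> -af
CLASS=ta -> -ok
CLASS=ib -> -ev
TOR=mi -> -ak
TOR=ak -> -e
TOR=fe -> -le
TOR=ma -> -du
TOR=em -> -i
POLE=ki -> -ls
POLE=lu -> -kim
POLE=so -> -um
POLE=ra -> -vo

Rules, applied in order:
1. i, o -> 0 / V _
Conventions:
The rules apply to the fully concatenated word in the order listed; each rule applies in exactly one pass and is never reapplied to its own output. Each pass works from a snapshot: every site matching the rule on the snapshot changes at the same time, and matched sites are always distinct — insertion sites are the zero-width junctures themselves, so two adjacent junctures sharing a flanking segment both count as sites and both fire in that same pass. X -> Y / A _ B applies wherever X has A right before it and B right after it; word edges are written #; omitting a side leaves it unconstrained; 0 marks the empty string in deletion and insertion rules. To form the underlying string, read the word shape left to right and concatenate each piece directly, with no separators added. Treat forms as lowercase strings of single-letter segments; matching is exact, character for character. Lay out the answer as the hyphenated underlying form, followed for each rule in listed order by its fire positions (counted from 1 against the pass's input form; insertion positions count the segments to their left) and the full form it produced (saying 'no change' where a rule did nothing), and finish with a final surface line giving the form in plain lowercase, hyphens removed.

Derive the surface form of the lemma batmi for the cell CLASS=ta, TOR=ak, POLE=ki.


underlying: batmi-ok-e-ls
1. i, o -> 0 / V _: fires at position(s) 6: batmikels
surface: batmikels


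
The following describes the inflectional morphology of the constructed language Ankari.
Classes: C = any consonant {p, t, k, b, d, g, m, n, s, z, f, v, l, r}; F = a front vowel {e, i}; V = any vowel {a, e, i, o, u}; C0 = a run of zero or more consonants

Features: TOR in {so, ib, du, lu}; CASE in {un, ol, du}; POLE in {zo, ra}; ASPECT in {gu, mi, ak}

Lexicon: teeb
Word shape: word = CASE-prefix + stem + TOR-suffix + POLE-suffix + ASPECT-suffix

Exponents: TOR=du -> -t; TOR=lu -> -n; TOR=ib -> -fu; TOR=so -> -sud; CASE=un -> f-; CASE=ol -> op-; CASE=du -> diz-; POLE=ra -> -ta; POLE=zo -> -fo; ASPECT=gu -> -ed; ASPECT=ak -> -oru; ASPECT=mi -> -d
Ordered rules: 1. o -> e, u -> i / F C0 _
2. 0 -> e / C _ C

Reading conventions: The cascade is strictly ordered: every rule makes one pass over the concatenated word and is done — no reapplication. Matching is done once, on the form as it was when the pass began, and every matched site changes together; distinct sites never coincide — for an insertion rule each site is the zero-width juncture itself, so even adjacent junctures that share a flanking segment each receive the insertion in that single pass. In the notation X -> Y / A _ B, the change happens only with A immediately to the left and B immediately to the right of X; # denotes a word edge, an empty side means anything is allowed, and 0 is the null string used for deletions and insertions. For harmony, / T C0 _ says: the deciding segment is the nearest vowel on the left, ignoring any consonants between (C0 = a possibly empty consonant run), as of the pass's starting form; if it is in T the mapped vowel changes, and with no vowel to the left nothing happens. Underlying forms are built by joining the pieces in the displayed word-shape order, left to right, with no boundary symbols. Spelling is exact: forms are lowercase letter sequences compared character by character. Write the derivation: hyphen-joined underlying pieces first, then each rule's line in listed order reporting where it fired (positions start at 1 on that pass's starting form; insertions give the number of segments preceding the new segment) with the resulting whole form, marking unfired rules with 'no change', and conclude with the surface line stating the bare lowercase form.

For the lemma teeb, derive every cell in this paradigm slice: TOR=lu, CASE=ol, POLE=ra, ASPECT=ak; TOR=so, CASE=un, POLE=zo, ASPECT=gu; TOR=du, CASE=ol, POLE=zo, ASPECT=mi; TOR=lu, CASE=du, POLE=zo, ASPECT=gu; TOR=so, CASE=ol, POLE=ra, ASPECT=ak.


cell TOR=lu, CASE=ol, POLE=ra, ASPECT=ak:
underlying: op-teeb-n-ta-oru
1. o -> e, u -> i / F C0 _: no change
2. 0 -> e / C _ C: inserts after position(s) 2, 6, 7: opeteebenetaoru
surface: opeteebenetaoru

cell TOR=so, CASE=un, POLE=zo, ASPECT=gu:
underlying: f-teeb-sud-fo-ed
1. o -> e, u -> i / F C0 _: fires at position(s) 7: fteebsidfoed
2. 0 -> e / C _ C: inserts after position(s) 1, 5, 8: feteebesidefoed
surface: feteebesidefoed

cell TOR=du, CASE=ol, POLE=zo, ASPECT=mi:
underlying: op-teeb-t-fo-d
1. o -> e, u -> i / F C0 _: fires at position(s) 9: opteebtfed
2. 0 -> e / C _ C: inserts after position(s) 2, 6, 7: opeteebetefed
surface: opeteebetefed

cell TOR=lu, CASE=du, POLE=zo, ASPECT=gu:
underlying: diz-teeb-n-fo-ed
1. o -> e, u -> i / F C0 _: fires at position(s) 10: dizteebnfeed
2. 0 -> e / C _ C: inserts after position(s) 3, 7, 8: dizeteebenefeed
surface: dizeteebenefeed

cell TOR=so, CASE=ol, POLE=ra, ASPECT=ak:
underlying: op-teeb-sud-ta-oru
1. o -> e, u -> i / F C0 _: fires at position(s) 8: opteebsidtaoru
2. 0 -> e / C _ C: inserts after position(s) 2, 6, 9: opeteebesidetaoru
surface: opeteebesidetaoru


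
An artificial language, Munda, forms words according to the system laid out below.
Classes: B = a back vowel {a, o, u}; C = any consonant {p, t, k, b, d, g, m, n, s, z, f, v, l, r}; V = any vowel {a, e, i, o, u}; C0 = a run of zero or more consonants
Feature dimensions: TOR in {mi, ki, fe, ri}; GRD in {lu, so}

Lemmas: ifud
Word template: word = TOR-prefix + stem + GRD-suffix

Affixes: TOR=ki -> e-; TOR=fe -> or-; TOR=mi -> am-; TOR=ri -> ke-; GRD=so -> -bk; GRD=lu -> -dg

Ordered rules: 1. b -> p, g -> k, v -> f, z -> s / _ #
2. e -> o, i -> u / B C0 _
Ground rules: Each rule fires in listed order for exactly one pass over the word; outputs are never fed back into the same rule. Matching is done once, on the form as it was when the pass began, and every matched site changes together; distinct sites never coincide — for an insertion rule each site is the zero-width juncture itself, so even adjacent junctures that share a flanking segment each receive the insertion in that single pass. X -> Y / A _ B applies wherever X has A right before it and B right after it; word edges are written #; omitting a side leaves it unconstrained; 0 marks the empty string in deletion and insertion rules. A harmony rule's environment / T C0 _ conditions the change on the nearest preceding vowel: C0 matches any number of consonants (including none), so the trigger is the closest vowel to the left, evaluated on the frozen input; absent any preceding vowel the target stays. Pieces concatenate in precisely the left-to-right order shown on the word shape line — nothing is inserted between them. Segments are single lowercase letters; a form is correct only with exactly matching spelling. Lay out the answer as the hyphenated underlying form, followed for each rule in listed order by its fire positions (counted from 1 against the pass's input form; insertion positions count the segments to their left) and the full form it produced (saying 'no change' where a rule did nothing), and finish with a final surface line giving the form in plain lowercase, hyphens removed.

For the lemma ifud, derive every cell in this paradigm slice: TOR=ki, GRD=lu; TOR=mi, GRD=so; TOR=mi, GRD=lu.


cell TOR=ki, GRD=lu:
underlying: e-ifud-dg
1. b -> p, g -> k, v -> f, z -> s / _ #: fires at position(s) 7: eifuddk
2. e -> o, i -> u / B C0 _: no change
surface: eifuddk

cell TOR=mi, GRD=so:
underlying: am-ifud-bk
1. b -> p, g -> k, v -> f, z -> s / _ #: no change
2. e -> o, i -> u / B C0 _: fires at position(s) 3: amufudbk
surface: amufudbk

cell TOR=mi, GRD=lu:
underlying: am-ifud-dg
1. b -> p, g -> k, v -> f, z -> s / _ #: fires at position(s) 8: amifuddk
2. e -> o, i -> u / B C0 _: fires at position(s) 3: amufuddk
surface: amufuddk


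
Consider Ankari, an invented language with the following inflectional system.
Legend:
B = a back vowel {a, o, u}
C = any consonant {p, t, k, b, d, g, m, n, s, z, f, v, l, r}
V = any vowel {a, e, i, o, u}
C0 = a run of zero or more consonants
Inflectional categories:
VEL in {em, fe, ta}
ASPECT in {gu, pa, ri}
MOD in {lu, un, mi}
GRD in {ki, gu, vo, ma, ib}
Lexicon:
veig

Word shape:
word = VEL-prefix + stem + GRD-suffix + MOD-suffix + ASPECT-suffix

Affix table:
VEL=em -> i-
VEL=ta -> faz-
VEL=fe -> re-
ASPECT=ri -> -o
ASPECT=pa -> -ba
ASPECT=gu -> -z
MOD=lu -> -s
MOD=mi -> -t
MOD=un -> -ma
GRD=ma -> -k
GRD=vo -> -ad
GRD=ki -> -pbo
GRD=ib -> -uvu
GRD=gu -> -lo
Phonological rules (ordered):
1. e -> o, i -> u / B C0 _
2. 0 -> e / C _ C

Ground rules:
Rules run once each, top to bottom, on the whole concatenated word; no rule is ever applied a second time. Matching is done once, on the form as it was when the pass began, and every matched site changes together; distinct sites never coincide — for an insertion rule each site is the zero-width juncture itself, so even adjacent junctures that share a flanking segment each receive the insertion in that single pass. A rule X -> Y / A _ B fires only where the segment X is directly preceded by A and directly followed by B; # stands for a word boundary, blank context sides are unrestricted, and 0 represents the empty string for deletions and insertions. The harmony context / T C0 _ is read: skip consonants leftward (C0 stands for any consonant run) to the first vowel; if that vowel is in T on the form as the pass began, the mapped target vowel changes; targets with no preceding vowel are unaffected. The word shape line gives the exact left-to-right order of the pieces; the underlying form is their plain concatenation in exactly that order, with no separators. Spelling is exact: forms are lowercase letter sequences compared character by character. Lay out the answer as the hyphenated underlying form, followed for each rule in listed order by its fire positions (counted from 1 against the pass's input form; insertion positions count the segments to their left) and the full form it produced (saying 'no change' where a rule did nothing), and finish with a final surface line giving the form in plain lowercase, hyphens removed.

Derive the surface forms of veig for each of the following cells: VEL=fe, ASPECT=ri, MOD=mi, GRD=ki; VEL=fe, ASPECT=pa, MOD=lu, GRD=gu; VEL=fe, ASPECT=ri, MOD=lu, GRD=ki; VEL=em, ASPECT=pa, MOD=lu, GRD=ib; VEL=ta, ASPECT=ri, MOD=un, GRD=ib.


cell VEL=fe, ASPECT=ri, MOD=mi, GRD=ki:
underlying: re-veig-pbo-t-o
1. e -> o, i -> u / B C0 _: no change
2. 0 -> e / C _ C: inserts after position(s) 6, 7: reveigepeboto
surface: reveigepeboto

cell VEL=fe, ASPECT=pa, MOD=lu, GRD=gu:
underlying: re-veig-lo-s-ba
1. e -> o, i -> u / B C0 _: no change
2. 0 -> e / C _ C: inserts after position(s) 6, 9: reveigeloseba
surface: reveigeloseba

cell VEL=fe, ASPECT=ri, MOD=lu, GRD=ki:
underlying: re-veig-pbo-s-o
1. e -> o, i -> u / B C0 _: no change
2. 0 -> e / C _ C: inserts after position(s) 6, 7: reveigepeboso
surface: reveigepeboso

cell VEL=em, ASPECT=pa, MOD=lu, GRD=ib:
underlying: i-veig-uvu-s-ba
1. e -> o, i -> u / B C0 _: no change
2. 0 -> e / C _ C: inserts after position(s) 9: iveiguvuseba
surface: iveiguvuseba

cell VEL=ta, ASPECT=ri, MOD=un, GRD=ib:
underlying: faz-veig-uvu-ma-o
1. e -> o, i -> u / B C0 _: fires at position(s) 5: fazvoiguvumao
2. 0 -> e / C _ C: inserts after position(s) 3: fazevoiguvumao
surface: fazevoiguvumao
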